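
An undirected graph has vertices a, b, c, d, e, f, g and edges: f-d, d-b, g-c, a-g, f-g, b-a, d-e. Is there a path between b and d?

Yes

From b we can reach a, b, c, d, e, f, g, which includes d.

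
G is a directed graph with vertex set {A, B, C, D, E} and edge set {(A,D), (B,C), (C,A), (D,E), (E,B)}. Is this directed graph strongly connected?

Yes

From C we can reach every vertex (A, B, C, D, E), and every vertex can reach C (A, B, C, D, E). So the whole graph is one strongly connected component.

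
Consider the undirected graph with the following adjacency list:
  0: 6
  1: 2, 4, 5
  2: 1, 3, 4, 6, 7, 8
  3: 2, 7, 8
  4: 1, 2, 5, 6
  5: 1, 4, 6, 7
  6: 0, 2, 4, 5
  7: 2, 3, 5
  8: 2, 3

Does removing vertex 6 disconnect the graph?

Yes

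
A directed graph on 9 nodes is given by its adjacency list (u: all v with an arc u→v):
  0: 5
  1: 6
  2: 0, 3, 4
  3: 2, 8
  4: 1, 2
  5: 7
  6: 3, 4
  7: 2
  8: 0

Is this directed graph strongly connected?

From 3 we can reach every vertex (0, 1, 2, 3, 4, 5, 6, 7, 8), and every vertex can reach 3 (0, 1, 2, 3, 4, 5, 6, 7, 8). So the whole graph is one strongly connected component.

Yes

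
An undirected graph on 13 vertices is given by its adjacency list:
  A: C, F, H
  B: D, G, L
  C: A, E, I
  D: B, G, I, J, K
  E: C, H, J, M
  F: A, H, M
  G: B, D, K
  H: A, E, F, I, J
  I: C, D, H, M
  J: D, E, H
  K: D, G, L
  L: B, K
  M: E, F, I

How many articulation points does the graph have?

Removing D increases the component count from 1 to 2, so D is a cut vertex.
By contrast removing K leaves 1 component; it is not a cut vertex. No other vertex is a cut vertex either.

1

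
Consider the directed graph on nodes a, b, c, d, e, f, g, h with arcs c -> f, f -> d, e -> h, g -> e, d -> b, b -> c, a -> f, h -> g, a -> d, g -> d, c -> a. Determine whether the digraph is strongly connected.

No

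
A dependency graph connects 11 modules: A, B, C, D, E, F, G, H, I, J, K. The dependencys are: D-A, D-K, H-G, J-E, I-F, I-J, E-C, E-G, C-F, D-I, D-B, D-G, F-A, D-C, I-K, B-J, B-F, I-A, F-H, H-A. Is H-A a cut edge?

After removing H-A, the path H-F-A still connects them, so the edge is not a bridge.

No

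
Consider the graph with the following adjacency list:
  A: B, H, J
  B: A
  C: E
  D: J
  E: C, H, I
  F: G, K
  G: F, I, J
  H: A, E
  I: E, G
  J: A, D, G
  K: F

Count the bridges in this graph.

5

The edges on the cycle I-G-J-A-H-E-I are not bridges since each lies on that cycle.
But removing G-F disconnects G from F; removing A-B disconnects A from B; removing K-F disconnects K from F; removing C-E disconnects C from E — these are bridges.
In total 5 edges are bridges.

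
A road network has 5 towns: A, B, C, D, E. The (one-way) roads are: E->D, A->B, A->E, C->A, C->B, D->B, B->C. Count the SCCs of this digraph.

1

{A, B, C, D, E} are all mutually reachable — one SCC of size 5.
That gives 1 strongly connected component.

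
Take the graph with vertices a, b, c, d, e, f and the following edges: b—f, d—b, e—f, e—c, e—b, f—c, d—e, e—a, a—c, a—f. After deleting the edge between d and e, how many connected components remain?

d and e are still connected via d-b-e, so the component count stays at 1.

1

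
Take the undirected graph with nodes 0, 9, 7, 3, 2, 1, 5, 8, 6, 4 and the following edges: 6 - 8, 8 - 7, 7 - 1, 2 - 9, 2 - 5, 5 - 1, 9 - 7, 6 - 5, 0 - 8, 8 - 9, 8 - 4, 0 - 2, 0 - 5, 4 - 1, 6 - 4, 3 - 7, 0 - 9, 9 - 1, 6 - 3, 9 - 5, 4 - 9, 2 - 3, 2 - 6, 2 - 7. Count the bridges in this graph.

0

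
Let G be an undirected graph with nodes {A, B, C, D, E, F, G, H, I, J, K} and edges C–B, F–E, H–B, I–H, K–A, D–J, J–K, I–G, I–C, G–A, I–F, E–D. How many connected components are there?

1

Starting from A we can reach A, B, C, D, E, F, G, H, I, J, K. That is one component of size 11.
Total: 1 component.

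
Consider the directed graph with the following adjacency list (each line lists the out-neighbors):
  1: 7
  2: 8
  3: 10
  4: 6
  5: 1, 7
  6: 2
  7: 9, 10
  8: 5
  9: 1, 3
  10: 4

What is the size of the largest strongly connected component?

10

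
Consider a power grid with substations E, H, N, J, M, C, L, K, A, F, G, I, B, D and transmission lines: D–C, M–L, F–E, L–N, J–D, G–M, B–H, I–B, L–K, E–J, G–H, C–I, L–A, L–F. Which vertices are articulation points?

L

Removing L increases the component count from 1 to 4, so L is a cut vertex.
By contrast removing C leaves 1 component; it is not a cut vertex. No other vertex is a cut vertex either.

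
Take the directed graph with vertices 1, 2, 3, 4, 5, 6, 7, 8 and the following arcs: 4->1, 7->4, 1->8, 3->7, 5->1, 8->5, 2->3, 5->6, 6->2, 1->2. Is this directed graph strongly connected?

From 6 we can reach every vertex (1, 2, 3, 4, 5, 6, 7, 8), and every vertex can reach 6 (1, 2, 3, 4, 5, 6, 7, 8). So the whole graph is one strongly connected component.

Yes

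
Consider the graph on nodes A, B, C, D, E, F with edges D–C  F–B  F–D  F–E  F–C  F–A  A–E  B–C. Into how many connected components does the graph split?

Starting from A we can reach A, B, C, D, E, F. That is one component of size 6.
Total: 1 component.

1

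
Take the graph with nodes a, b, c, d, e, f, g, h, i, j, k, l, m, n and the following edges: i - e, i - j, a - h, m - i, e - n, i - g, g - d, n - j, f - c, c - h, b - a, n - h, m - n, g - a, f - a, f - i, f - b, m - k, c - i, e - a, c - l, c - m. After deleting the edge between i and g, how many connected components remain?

i and g are still connected via i-f-a-g, so the component count stays at 1.

1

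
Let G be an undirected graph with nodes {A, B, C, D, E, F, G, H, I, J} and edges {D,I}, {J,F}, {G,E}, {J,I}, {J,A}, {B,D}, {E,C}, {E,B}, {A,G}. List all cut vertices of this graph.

Removing E increases the component count from 2 to 3, so E is a cut vertex.
Removing J increases the component count from 2 to 3, so J is a cut vertex.
By contrast removing F leaves 2 components; it is not a cut vertex. No other vertex is a cut vertex either.

E, J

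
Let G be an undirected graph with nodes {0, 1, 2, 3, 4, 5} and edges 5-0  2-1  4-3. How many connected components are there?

3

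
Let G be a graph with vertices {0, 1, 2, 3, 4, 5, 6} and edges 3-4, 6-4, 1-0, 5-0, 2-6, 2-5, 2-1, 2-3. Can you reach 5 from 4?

From 4 we can reach 0, 1, 2, 3, 4, 5, 6, which includes 5.

Yes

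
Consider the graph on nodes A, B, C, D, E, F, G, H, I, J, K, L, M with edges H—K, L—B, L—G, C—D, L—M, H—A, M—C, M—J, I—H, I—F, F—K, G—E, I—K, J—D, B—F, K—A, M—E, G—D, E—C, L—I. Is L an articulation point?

Deleting L raises the number of components from 1 to 2, so L is a cut vertex.

Yes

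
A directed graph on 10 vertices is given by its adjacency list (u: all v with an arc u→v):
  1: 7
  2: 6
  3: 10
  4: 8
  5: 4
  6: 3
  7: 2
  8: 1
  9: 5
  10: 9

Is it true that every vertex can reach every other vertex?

From 4 we can reach every vertex (1, 2, 3, 4, 5, 6, 7, 8, 9, 10), and every vertex can reach 4 (1, 2, 3, 4, 5, 6, 7, 8, 9, 10). So the whole graph is one strongly connected component.

Yes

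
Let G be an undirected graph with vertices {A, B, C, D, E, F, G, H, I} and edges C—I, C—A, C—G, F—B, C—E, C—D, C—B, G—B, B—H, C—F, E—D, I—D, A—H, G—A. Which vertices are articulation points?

C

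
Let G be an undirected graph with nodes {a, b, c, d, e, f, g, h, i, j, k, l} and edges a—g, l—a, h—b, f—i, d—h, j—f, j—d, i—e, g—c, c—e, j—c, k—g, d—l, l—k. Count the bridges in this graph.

The edges on the cycle l-k-g-a-l are not bridges since each lies on that cycle.
But removing b—h disconnects b from h; removing d—h disconnects d from h — these are bridges.
That makes 2 bridges.

2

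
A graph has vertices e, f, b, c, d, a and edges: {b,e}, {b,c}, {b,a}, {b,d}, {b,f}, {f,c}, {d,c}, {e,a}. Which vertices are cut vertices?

Removing b increases the component count from 1 to 2, so b is a cut vertex.
By contrast removing f leaves 1 component; it is not a cut vertex. No other vertex is a cut vertex either.

b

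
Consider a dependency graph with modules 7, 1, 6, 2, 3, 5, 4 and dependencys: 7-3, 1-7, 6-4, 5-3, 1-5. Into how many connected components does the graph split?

2 is isolated — a component by itself.
Starting from 4 we can reach 4, 6. That is one component of size 2.
Starting from 1 we can reach 1, 3, 5, 7. That is one component of size 4.
Total: 3 components.

3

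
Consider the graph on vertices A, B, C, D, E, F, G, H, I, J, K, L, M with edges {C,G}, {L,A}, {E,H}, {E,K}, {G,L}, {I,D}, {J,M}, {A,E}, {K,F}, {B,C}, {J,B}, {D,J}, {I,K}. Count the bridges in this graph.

The edges on the cycle I-D-J-B-C-G-L-A-E-K-I are not bridges since each lies on that cycle.
But removing E—H disconnects E from H; removing K—F disconnects K from F; removing J—M disconnects J from M — these are bridges.
That makes 3 bridges.

3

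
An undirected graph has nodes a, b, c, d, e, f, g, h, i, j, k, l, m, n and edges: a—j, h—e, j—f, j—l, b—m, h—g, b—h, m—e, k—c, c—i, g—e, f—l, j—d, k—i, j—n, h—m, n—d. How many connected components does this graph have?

3

Starting from c we can reach c, i, k. That is one component of size 3.
Starting from b we can reach b, e, g, h, m. That is one component of size 5.
Starting from a we can reach a, d, f, j, l, n. That is one component of size 6.
Total: 3 components.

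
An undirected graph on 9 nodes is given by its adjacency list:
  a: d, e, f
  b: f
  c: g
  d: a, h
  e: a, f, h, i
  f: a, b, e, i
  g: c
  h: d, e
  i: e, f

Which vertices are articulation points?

Removing f increases the component count from 2 to 3, so f is a cut vertex.
By contrast removing b leaves 2 components; it is not a cut vertex. No other vertex is a cut vertex either.

f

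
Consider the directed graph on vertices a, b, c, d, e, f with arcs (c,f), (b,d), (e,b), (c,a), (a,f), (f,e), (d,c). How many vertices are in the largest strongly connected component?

6

{a, b, c, d, e, f} are all mutually reachable — one SCC of size 6.
The largest has 6 vertices.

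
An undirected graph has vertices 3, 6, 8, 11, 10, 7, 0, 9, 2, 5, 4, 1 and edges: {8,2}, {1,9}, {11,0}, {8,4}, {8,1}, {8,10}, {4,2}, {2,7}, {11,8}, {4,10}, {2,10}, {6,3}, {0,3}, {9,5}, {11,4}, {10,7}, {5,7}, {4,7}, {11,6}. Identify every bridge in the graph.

none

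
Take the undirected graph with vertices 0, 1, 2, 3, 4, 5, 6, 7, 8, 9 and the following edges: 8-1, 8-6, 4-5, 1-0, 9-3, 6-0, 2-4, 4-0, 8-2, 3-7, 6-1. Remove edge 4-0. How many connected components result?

4 and 0 are still connected via 4-2-8-6-0, so the component count stays at 2.

2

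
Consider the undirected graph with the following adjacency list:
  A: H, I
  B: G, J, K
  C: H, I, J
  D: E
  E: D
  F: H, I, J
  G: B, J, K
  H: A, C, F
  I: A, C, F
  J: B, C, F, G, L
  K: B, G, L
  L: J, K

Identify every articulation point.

Removing J increases the component count from 2 to 3, so J is a cut vertex.
By contrast removing C leaves 2 components; it is not a cut vertex. No other vertex is a cut vertex either.

J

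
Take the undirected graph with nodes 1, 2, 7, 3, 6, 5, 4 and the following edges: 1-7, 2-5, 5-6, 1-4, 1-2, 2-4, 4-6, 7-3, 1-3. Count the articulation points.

Removing 1 increases the component count from 1 to 2, so 1 is a cut vertex.
By contrast removing 4 leaves 1 component; it is not a cut vertex. No other vertex is a cut vertex either.

1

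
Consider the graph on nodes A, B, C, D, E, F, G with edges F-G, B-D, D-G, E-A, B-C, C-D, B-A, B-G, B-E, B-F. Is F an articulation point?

Deleting F leaves 1 component (was 1) (its neighbors B, G remain connected to each other), so F is not a cut vertex.

No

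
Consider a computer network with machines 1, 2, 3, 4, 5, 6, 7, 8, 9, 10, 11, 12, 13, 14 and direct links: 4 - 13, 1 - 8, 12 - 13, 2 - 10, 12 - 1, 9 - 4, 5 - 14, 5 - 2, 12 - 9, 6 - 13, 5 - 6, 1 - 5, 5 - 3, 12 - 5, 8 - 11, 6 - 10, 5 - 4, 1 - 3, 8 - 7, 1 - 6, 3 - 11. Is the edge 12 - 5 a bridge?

After removing 12 - 5, the path 12-1-5 still connects them, so the edge is not a bridge.

No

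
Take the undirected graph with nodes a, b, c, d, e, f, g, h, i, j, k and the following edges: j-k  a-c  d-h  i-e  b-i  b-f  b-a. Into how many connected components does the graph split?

4

g is isolated — a component by itself.
Starting from j we can reach j, k. That is one component of size 2.
Starting from d we can reach d, h. That is one component of size 2.
Starting from a we can reach a, b, c, e, f, i. That is one component of size 6.
Total: 4 components.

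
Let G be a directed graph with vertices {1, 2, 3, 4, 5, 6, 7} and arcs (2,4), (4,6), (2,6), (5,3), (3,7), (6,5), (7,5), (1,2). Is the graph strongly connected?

There is no directed path from 3 to 1, so the graph is not strongly connected.

No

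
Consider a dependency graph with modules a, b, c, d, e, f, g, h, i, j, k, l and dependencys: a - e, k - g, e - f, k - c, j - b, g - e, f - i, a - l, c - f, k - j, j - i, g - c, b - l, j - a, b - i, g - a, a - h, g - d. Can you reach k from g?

From g we can reach a, b, c, d, e, f, g, h, i, j, k, l, which includes k.

Yes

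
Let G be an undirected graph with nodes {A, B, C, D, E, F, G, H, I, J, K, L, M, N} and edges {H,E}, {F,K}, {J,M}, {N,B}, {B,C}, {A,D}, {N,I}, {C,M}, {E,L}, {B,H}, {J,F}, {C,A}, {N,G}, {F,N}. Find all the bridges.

A-C, A-D, B-H, E-H, E-L, F-K, G-N, I-N

The edges on the cycle J-F-N-B-C-M-J are not bridges since each lies on that cycle.
But removing G—N disconnects G from N; removing H—B disconnects H from B; removing D—A disconnects D from A; removing N—I disconnects N from I — these are bridges.
In total 8 edges are bridges.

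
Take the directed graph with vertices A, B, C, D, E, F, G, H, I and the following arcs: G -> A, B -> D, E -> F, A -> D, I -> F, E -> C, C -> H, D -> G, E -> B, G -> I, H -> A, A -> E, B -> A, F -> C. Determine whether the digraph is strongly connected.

From H we can reach every vertex (A, B, C, D, E, F, G, H, I), and every vertex can reach H (A, B, C, D, E, F, G, H, I). So the whole graph is one strongly connected component.

Yes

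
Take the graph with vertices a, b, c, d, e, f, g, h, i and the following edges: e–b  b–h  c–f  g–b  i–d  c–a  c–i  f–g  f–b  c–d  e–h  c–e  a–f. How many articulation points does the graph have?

1

Removing c increases the component count from 1 to 2, so c is a cut vertex.
By contrast removing b leaves 1 component; it is not a cut vertex. No other vertex is a cut vertex either.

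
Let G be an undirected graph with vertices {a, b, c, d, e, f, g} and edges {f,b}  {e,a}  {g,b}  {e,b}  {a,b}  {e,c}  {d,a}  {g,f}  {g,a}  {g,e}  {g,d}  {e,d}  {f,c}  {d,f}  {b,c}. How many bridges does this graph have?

The edges on the cycle g-e-d-a-b-g are not bridges since each lies on that cycle.
Every edge lies on some cycle, so there are no bridges.

0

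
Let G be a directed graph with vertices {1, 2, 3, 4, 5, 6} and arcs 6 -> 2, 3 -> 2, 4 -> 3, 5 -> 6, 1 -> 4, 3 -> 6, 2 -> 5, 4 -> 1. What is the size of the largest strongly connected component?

3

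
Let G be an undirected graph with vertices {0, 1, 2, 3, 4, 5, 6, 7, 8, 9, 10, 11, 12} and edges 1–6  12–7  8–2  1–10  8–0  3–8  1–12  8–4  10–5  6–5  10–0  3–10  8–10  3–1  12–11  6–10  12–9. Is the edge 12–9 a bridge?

Yes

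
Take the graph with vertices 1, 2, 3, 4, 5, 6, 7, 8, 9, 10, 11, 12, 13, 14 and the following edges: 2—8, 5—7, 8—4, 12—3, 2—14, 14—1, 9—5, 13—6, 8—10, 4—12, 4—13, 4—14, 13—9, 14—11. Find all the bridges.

The edges on the cycle 2-8-4-14-2 are not bridges since each lies on that cycle.
But removing 11—14 disconnects 11 from 14; removing 5—9 disconnects 5 from 9; removing 4—13 disconnects 4 from 13; removing 13—6 disconnects 13 from 6 — these are bridges.
In total 10 edges are bridges.

1-14, 10-8, 11-14, 12-3, 12-4, 13-4, 13-6, 13-9, 5-7, 5-9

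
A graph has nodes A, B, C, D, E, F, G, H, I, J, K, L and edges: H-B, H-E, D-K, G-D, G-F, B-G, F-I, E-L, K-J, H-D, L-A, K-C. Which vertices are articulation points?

Removing D increases the component count from 1 to 2, so D is a cut vertex.
Removing E increases the component count from 1 to 2, so E is a cut vertex.
Removing F increases the component count from 1 to 2, so F is a cut vertex.
Likewise G, H, K, L are cut vertices.
By contrast removing C leaves 1 component; it is not a cut vertex. No other vertex is a cut vertex either.

D, E, F, G, H, K, L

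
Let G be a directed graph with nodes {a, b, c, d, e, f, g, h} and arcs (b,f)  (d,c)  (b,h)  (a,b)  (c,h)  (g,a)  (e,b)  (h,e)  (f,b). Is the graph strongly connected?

No

There is no directed path from f to c, so the graph is not strongly connected.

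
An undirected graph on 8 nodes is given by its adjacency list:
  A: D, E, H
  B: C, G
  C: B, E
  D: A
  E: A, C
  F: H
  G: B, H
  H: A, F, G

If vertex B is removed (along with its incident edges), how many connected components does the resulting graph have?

1

With B gone, the remaining components are: {A, C, D, E, F, G, H}.
That is 1 component.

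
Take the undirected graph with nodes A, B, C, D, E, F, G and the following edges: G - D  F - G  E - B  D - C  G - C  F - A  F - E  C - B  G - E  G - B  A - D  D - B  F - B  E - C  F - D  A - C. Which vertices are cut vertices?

Removing G, for instance, still leaves 1 component. No single vertex removal increases the component count — the graph has no articulation points.

none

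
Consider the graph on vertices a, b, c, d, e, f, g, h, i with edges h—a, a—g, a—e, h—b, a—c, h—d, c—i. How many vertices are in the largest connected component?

8

f is isolated — a component by itself.
Starting from a we can reach a, b, c, d, e, g, h, i. That is one component of size 8.
The largest has 8 vertices.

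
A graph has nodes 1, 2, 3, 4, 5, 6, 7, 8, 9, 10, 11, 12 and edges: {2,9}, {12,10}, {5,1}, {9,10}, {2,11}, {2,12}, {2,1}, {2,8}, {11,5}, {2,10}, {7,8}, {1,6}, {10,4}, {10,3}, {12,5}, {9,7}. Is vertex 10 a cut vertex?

Deleting 10 raises the number of components from 1 to 3, so 10 is a cut vertex.

Yes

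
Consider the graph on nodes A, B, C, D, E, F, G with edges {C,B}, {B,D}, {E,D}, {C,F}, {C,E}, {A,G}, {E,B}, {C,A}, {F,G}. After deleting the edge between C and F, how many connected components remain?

C and F are still connected via C-A-G-F, so the component count stays at 1.

1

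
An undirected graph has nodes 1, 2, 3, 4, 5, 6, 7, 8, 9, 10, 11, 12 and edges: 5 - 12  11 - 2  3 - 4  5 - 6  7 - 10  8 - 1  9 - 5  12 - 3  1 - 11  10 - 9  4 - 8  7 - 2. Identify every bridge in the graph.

5-6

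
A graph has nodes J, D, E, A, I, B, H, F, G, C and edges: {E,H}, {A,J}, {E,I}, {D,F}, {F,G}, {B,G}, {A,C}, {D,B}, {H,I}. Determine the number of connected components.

3

Starting from A we can reach A, C, J. That is one component of size 3.
Starting from E we can reach E, H, I. That is one component of size 3.
Starting from B we can reach B, D, F, G. That is one component of size 4.
Total: 3 components.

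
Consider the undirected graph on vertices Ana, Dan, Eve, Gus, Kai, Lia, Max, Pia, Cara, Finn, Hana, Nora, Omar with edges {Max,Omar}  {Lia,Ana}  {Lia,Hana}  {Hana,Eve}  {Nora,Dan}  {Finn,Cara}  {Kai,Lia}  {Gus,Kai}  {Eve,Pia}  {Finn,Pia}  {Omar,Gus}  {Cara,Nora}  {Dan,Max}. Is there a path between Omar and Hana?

From Omar we can reach Ana, Dan, Eve, Gus, Kai, Lia, Max, Pia, Cara, Finn, Hana, Nora, Omar, which includes Hana.

Yes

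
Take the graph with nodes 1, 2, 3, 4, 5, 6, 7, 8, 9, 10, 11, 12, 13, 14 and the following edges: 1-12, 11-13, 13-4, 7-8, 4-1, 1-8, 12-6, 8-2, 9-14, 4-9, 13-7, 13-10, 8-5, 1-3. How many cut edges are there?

9

The edges on the cycle 13-7-8-1-4-13 are not bridges since each lies on that cycle.
But removing 3-1 disconnects 3 from 1; removing 9-4 disconnects 9 from 4; removing 2-8 disconnects 2 from 8; removing 9-14 disconnects 9 from 14 — these are bridges.
In total 9 edges are bridges.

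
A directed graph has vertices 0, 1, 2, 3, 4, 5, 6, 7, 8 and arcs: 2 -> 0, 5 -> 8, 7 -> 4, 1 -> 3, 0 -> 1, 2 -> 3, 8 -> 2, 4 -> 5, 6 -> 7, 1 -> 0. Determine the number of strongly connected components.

{0, 1} are all mutually reachable — one SCC of size 2.
{4} is an SCC by itself.
{3} is an SCC by itself.
{2} is an SCC by itself.
{7} is an SCC by itself.
(and 3 more singleton SCCs)
That gives 8 strongly connected components.

8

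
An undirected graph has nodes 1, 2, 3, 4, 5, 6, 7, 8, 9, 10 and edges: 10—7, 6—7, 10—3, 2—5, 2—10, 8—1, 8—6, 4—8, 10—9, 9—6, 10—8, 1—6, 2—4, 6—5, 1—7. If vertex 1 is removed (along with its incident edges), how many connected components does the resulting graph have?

1

With 1 gone, the remaining components are: {2, 3, 4, 5, 6, 7, 8, 9, 10}.
That is 1 component.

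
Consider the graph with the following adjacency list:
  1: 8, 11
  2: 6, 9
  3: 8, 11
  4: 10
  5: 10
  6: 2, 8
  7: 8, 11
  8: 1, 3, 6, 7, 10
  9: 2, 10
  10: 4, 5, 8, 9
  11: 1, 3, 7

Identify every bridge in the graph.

The edges on the cycle 8-7-11-1-8 are not bridges since each lies on that cycle.
But removing 5-10 disconnects 5 from 10; removing 10-4 disconnects 10 from 4 — these are bridges.

10-4, 10-5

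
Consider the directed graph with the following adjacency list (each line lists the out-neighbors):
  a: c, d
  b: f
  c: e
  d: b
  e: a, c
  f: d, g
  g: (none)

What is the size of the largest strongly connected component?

3

{a, c, e} are all mutually reachable — one SCC of size 3.
{b, d, f} are all mutually reachable — one SCC of size 3.
{g} is an SCC by itself.
The largest has 3 vertices.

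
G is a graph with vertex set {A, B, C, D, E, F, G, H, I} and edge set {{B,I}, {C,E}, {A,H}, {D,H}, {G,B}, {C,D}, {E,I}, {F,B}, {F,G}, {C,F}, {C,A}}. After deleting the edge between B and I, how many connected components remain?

B and I are still connected via B-F-C-E-I, so the component count stays at 1.

1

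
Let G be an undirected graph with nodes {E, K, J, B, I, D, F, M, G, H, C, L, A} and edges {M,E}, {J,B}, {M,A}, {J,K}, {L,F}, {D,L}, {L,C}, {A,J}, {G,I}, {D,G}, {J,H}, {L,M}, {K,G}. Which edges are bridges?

B-J, C-L, E-M, F-L, G-I, H-J

The edges on the cycle D-L-M-A-J-K-G-D are not bridges since each lies on that cycle.
But removing H - J disconnects H from J; removing I - G disconnects I from G; removing L - C disconnects L from C; removing L - F disconnects L from F — these are bridges.
In total 6 edges are bridges.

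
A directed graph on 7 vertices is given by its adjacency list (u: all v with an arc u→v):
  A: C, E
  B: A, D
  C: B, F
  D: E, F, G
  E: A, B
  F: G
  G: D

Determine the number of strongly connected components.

{A, B, C, D, E, F, G} are all mutually reachable — one SCC of size 7.
That gives 1 strongly connected component.

1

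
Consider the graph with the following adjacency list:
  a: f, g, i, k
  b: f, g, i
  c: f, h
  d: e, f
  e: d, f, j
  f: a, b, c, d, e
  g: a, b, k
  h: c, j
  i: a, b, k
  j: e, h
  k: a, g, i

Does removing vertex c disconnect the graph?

Deleting c leaves 1 component (was 1) (its neighbors f, h remain connected to each other), so c is not a cut vertex.

No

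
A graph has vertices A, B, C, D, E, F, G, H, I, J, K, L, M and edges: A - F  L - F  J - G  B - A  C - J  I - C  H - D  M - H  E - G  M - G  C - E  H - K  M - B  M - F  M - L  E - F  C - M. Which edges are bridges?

The edges on the cycle M-L-F-A-B-M are not bridges since each lies on that cycle.
But removing H - D disconnects H from D; removing I - C disconnects I from C; removing H - M disconnects H from M; removing H - K disconnects H from K — these are bridges.

C-I, D-H, H-K, H-M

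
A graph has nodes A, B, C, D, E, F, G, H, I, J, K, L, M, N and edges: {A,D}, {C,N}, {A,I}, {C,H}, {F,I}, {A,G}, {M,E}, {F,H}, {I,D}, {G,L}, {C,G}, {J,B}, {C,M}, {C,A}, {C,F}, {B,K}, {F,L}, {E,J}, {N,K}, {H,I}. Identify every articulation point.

Removing C increases the component count from 1 to 2, so C is a cut vertex.
By contrast removing L leaves 1 component; it is not a cut vertex. No other vertex is a cut vertex either.

C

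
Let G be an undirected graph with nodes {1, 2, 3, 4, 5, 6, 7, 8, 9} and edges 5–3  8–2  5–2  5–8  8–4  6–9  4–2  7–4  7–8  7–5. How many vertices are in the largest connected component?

1 is isolated — a component by itself.
Starting from 6 we can reach 6, 9. That is one component of size 2.
Starting from 2 we can reach 2, 3, 4, 5, 7, 8. That is one component of size 6.
The largest has 6 vertices.

6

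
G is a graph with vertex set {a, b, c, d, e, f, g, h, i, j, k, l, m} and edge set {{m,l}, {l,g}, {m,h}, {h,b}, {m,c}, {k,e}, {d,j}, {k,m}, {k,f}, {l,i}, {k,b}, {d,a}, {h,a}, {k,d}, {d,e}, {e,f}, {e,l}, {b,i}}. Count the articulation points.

3

Removing d increases the component count from 1 to 2, so d is a cut vertex.
Removing l increases the component count from 1 to 2, so l is a cut vertex.
Removing m increases the component count from 1 to 2, so m is a cut vertex.
By contrast removing g leaves 1 component; it is not a cut vertex. No other vertex is a cut vertex either.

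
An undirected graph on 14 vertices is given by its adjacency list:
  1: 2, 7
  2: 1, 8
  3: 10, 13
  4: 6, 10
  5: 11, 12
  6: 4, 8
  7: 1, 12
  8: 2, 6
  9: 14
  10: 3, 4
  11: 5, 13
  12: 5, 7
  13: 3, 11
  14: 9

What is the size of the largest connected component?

Starting from 9 we can reach 9, 14. That is one component of size 2.
Starting from 1 we can reach 1, 2, 3, 4, 5, 6, 7, 8, 10, 11, 12, 13. That is one component of size 12.
The largest has 12 vertices.

12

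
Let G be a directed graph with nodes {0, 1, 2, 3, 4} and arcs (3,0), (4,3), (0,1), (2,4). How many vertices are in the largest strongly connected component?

1

{2} is an SCC by itself.
{0} is an SCC by itself.
{3} is an SCC by itself.
{1} is an SCC by itself.
{4} is an SCC by itself.
The largest has 1 vertex.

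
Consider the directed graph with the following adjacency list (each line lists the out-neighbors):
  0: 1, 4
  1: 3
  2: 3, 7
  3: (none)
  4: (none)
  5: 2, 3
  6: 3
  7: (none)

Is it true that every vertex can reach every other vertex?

No

There is no directed path from 2 to 4, so the graph is not strongly connected.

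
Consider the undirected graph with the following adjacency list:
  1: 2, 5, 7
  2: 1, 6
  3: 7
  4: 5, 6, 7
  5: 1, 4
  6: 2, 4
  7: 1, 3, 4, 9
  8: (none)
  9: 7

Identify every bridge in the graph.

The edges on the cycle 1-5-4-6-2-1 are not bridges since each lies on that cycle.
But removing 7-9 disconnects 7 from 9; removing 7-3 disconnects 7 from 3 — these are bridges.

3-7, 7-9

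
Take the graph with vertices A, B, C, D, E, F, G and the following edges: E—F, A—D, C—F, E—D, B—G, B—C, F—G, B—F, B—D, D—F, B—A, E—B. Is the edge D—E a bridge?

No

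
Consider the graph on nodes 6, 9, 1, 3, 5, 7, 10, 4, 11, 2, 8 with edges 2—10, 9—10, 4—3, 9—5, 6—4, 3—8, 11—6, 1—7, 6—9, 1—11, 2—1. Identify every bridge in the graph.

The edges on the cycle 2-1-11-6-9-10-2 are not bridges since each lies on that cycle.
But removing 3—8 disconnects 3 from 8; removing 6—4 disconnects 6 from 4; removing 3—4 disconnects 3 from 4; removing 1—7 disconnects 1 from 7 — these are bridges.
In total 5 edges are bridges.

1-7, 3-4, 3-8, 4-6, 5-9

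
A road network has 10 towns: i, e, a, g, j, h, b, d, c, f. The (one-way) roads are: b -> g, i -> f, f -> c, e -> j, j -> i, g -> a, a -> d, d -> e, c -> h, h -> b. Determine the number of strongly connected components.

{a, b, c, d, e, f, g, h, i, j} are all mutually reachable — one SCC of size 10.
That gives 1 strongly connected component.

1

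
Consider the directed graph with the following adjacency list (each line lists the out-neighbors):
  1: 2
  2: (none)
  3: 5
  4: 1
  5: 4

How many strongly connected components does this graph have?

5

{1} is an SCC by itself.
{2} is an SCC by itself.
{3} is an SCC by itself.
{4} is an SCC by itself.
{5} is an SCC by itself.
That gives 5 strongly connected components.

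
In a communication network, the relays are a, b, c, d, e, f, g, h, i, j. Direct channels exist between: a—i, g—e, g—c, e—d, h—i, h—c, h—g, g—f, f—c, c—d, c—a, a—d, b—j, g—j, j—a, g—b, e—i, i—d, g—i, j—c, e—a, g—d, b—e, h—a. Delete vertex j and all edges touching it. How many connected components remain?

1

With j gone, the remaining components are: {a, b, c, d, e, f, g, h, i}.
That is 1 component.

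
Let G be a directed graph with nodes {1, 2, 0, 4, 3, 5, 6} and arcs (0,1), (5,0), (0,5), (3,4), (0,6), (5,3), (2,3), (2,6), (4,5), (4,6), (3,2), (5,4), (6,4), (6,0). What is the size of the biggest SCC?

{0, 2, 3, 4, 5, 6} are all mutually reachable — one SCC of size 6.
{1} is an SCC by itself.
The largest has 6 vertices.

6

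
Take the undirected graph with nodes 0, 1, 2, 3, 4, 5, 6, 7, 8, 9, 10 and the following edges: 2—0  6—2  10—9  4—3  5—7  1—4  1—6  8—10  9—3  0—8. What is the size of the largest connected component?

9

Starting from 5 we can reach 5, 7. That is one component of size 2.
Starting from 0 we can reach 0, 1, 2, 3, 4, 6, 8, 9, 10. That is one component of size 9.
The largest has 9 vertices.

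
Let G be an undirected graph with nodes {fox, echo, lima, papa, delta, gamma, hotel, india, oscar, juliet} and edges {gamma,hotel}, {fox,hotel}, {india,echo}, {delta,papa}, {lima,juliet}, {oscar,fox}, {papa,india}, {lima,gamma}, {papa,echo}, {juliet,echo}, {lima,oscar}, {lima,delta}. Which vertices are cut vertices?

lima

Removing lima increases the component count from 1 to 2, so lima is a cut vertex.
By contrast removing hotel leaves 1 component; it is not a cut vertex. No other vertex is a cut vertex either.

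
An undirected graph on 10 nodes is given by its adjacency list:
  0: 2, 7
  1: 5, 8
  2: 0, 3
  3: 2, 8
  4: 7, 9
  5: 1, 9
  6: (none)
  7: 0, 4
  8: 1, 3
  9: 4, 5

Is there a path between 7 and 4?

Yes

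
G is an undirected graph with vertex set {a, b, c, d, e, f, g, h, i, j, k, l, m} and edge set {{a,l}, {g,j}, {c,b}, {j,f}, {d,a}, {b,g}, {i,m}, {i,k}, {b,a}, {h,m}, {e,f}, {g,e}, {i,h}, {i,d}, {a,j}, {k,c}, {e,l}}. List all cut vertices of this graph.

i

Removing i increases the component count from 1 to 2, so i is a cut vertex.
By contrast removing m leaves 1 component; it is not a cut vertex. No other vertex is a cut vertex either.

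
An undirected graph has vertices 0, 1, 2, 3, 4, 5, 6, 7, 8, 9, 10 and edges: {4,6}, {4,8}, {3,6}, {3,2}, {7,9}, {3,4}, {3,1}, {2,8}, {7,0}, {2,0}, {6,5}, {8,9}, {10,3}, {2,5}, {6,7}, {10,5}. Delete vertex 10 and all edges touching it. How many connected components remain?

1

With 10 gone, the remaining components are: {0, 1, 2, 3, 4, 5, 6, 7, 8, 9}.
That is 1 component.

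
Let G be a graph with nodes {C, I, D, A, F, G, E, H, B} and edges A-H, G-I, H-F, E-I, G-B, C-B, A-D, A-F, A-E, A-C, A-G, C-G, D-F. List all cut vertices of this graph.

Removing A increases the component count from 1 to 2, so A is a cut vertex.
By contrast removing B leaves 1 component; it is not a cut vertex. No other vertex is a cut vertex either.

A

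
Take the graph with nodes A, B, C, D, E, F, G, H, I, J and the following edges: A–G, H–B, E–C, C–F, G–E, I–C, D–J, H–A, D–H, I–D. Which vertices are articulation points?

Removing C increases the component count from 1 to 2, so C is a cut vertex.
Removing D increases the component count from 1 to 2, so D is a cut vertex.
Removing H increases the component count from 1 to 2, so H is a cut vertex.
By contrast removing I leaves 1 component; it is not a cut vertex. No other vertex is a cut vertex either.

C, D, H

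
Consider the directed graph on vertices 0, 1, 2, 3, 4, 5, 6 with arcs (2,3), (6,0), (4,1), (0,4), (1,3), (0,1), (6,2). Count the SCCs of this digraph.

7

{5} is an SCC by itself.
{0} is an SCC by itself.
{2} is an SCC by itself.
{3} is an SCC by itself.
{6} is an SCC by itself.
(and 2 more singleton SCCs)
That gives 7 strongly connected components.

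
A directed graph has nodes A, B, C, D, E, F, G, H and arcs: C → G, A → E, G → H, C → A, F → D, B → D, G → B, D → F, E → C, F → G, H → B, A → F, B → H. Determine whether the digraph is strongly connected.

There is no directed path from B to A, so the graph is not strongly connected.

No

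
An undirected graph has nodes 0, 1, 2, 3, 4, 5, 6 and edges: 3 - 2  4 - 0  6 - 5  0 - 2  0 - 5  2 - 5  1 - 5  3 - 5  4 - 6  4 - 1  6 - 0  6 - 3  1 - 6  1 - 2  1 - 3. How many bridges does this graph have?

The edges on the cycle 1-3-2-1 are not bridges since each lies on that cycle.
Every edge lies on some cycle, so there are no bridges.

0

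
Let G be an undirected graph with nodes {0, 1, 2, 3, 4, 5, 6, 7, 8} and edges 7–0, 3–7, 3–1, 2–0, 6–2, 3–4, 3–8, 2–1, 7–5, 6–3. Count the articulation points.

2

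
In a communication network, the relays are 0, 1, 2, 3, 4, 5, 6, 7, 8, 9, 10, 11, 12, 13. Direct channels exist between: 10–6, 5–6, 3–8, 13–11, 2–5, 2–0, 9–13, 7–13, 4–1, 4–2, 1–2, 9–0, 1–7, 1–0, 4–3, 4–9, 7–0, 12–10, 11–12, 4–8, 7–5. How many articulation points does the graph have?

Removing 4 increases the component count from 1 to 2, so 4 is a cut vertex.
By contrast removing 13 leaves 1 component; it is not a cut vertex. No other vertex is a cut vertex either.

1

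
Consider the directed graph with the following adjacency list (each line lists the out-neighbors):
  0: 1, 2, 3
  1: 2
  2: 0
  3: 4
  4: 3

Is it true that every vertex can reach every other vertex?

No

There is no directed path from 4 to 1, so the graph is not strongly connected.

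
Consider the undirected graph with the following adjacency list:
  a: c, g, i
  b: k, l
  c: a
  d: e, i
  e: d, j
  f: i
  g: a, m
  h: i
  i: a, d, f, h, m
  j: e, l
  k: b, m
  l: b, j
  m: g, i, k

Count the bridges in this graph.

The edges on the cycle i-a-g-m-k-b-l-j-e-d-i are not bridges since each lies on that cycle.
But removing i-f disconnects i from f; removing i-h disconnects i from h; removing c-a disconnects c from a — these are bridges.
That makes 3 bridges.

3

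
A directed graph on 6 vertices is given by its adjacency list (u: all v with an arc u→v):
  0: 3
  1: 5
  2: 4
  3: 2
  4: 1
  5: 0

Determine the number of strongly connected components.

1

{0, 1, 2, 3, 4, 5} are all mutually reachable — one SCC of size 6.
That gives 1 strongly connected component.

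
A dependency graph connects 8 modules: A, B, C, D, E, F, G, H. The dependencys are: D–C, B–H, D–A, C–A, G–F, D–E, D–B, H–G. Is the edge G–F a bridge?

Yes

Removing G–F leaves no path between G and F: the component count goes from 1 to 2. So it is a bridge.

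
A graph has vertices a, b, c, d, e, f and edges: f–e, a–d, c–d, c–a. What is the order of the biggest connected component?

b is isolated — a component by itself.
Starting from e we can reach e, f. That is one component of size 2.
Starting from a we can reach a, c, d. That is one component of size 3.
The largest has 3 vertices.

3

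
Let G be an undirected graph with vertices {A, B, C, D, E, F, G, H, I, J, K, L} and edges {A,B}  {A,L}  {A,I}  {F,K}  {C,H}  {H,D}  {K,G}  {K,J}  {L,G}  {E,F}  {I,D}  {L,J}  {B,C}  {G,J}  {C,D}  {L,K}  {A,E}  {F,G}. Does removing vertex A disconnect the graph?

Deleting A raises the number of components from 1 to 2, so A is a cut vertex.

Yes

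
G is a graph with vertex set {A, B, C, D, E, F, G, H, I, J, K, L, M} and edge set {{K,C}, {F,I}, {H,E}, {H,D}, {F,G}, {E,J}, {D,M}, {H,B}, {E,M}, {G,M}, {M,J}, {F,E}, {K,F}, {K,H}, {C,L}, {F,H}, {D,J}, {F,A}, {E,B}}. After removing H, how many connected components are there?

With H gone, the remaining components are: {A, B, C, D, E, F, G, I, J, K, L, M}.
That is 1 component.

1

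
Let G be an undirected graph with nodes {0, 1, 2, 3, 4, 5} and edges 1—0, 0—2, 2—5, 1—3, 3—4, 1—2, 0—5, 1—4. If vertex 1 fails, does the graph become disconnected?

Deleting 1 raises the number of components from 1 to 2, so 1 is a cut vertex.

Yes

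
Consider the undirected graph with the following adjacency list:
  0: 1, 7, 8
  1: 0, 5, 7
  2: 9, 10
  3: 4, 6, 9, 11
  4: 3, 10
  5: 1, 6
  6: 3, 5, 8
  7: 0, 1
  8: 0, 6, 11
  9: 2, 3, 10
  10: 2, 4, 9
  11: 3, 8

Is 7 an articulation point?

No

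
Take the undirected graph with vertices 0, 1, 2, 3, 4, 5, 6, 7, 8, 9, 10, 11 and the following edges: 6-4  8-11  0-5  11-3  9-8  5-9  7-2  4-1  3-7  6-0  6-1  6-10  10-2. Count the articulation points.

Removing 6 increases the component count from 1 to 2, so 6 is a cut vertex.
By contrast removing 9 leaves 1 component; it is not a cut vertex. No other vertex is a cut vertex either.

1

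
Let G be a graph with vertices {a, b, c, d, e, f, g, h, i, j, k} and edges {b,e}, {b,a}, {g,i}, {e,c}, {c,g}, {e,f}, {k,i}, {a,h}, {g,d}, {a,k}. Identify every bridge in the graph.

a-h, d-g, e-f

The edges on the cycle b-a-k-i-g-c-e-b are not bridges since each lies on that cycle.
But removing g–d disconnects g from d; removing e–f disconnects e from f; removing h–a disconnects h from a — these are bridges.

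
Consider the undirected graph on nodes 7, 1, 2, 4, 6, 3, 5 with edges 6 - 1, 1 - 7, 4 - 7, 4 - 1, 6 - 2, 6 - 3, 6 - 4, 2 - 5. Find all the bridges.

2-5, 2-6, 3-6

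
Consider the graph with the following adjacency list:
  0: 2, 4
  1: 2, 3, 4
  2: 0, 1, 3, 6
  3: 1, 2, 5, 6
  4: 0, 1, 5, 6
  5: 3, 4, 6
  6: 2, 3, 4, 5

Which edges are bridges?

The edges on the cycle 2-3-1-2 are not bridges since each lies on that cycle.
Every edge lies on some cycle, so there are no bridges.

none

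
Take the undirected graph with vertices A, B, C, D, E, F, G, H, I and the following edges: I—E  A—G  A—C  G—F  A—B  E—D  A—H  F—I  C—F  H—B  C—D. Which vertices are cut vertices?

A

Removing A increases the component count from 1 to 2, so A is a cut vertex.
By contrast removing H leaves 1 component; it is not a cut vertex. No other vertex is a cut vertex either.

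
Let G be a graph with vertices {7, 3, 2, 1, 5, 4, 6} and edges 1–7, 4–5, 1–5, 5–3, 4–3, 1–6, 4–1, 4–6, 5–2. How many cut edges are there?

The edges on the cycle 4-1-5-4 are not bridges since each lies on that cycle.
But removing 7–1 disconnects 7 from 1; removing 2–5 disconnects 2 from 5 — these are bridges.
That makes 2 bridges.

2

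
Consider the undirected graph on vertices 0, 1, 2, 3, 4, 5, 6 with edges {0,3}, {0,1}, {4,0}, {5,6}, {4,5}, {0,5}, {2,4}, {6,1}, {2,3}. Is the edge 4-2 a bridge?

No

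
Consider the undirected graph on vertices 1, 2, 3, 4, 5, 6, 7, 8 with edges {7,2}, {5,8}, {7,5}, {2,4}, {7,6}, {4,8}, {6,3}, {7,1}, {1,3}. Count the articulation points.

1

Removing 7 increases the component count from 1 to 2, so 7 is a cut vertex.
By contrast removing 1 leaves 1 component; it is not a cut vertex. No other vertex is a cut vertex either.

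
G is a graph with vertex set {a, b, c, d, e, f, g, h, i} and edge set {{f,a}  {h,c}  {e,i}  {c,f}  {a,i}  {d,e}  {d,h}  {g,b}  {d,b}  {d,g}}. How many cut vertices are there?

Removing d increases the component count from 1 to 2, so d is a cut vertex.
By contrast removing h leaves 1 component; it is not a cut vertex. No other vertex is a cut vertex either.

1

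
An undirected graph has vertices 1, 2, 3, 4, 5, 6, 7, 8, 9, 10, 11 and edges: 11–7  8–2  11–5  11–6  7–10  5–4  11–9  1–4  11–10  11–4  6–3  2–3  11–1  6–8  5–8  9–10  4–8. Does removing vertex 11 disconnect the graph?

Yes

Deleting 11 raises the number of components from 1 to 2, so 11 is a cut vertex.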